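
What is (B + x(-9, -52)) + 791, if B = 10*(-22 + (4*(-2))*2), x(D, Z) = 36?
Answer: 447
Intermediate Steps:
B = -380 (B = 10*(-22 - 8*2) = 10*(-22 - 16) = 10*(-38) = -380)
(B + x(-9, -52)) + 791 = (-380 + 36) + 791 = -344 + 791 = 447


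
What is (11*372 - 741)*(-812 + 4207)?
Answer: 11376645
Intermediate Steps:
(11*372 - 741)*(-812 + 4207) = (4092 - 741)*3395 = 3351*3395 = 11376645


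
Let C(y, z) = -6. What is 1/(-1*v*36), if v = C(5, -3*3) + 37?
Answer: -1/1116 ≈ -0.00089606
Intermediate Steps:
v = 31 (v = -6 + 37 = 31)
1/(-1*v*36) = 1/(-1*31*36) = 1/(-31*36) = 1/(-1*1116) = 1/(-1116) = -1/1116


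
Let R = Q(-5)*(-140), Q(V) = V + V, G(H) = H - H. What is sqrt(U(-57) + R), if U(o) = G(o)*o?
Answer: 10*sqrt(14) ≈ 37.417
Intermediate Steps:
G(H) = 0
Q(V) = 2*V
U(o) = 0 (U(o) = 0*o = 0)
R = 1400 (R = (2*(-5))*(-140) = -10*(-140) = 1400)
sqrt(U(-57) + R) = sqrt(0 + 1400) = sqrt(1400) = 10*sqrt(14)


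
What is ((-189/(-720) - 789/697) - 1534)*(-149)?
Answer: 12752064127/55760 ≈ 2.2870e+5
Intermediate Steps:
((-189/(-720) - 789/697) - 1534)*(-149) = ((-189*(-1/720) - 789*1/697) - 1534)*(-149) = ((21/80 - 789/697) - 1534)*(-149) = (-48483/55760 - 1534)*(-149) = -85584323/55760*(-149) = 12752064127/55760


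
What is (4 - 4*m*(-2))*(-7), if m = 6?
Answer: -364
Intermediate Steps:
(4 - 4*m*(-2))*(-7) = (4 - 4*6*(-2))*(-7) = (4 - 24*(-2))*(-7) = (4 + 48)*(-7) = 52*(-7) = -364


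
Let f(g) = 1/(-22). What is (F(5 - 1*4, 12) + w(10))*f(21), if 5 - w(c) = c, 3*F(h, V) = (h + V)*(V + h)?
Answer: -7/3 ≈ -2.3333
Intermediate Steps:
f(g) = -1/22
F(h, V) = (V + h)²/3 (F(h, V) = ((h + V)*(V + h))/3 = ((V + h)*(V + h))/3 = (V + h)²/3)
w(c) = 5 - c
(F(5 - 1*4, 12) + w(10))*f(21) = ((12 + (5 - 1*4))²/3 + (5 - 1*10))*(-1/22) = ((12 + (5 - 4))²/3 + (5 - 10))*(-1/22) = ((12 + 1)²/3 - 5)*(-1/22) = ((⅓)*13² - 5)*(-1/22) = ((⅓)*169 - 5)*(-1/22) = (169/3 - 5)*(-1/22) = (154/3)*(-1/22) = -7/3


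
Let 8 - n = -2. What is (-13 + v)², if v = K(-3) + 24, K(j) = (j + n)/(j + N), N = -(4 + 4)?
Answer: 12996/121 ≈ 107.40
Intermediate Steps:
n = 10 (n = 8 - 1*(-2) = 8 + 2 = 10)
N = -8 (N = -1*8 = -8)
K(j) = (10 + j)/(-8 + j) (K(j) = (j + 10)/(j - 8) = (10 + j)/(-8 + j))
v = 257/11 (v = (10 - 3)/(-8 - 3) + 24 = 7/(-11) + 24 = -1/11*7 + 24 = -7/11 + 24 = 257/11 ≈ 23.364)
(-13 + v)² = (-13 + 257/11)² = (114/11)² = 12996/121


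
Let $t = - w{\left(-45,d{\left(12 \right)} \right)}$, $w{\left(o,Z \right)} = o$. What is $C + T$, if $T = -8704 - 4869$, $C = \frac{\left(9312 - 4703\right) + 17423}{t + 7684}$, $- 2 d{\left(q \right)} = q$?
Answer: $- \frac{104883685}{7729} \approx -13570.0$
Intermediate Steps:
$d{\left(q \right)} = - \frac{q}{2}$
$t = 45$ ($t = \left(-1\right) \left(-45\right) = 45$)
$C = \frac{22032}{7729}$ ($C = \frac{\left(9312 - 4703\right) + 17423}{45 + 7684} = \frac{\left(9312 - 4703\right) + 17423}{7729} = \left(4609 + 17423\right) \frac{1}{7729} = 22032 \cdot \frac{1}{7729} = \frac{22032}{7729} \approx 2.8506$)
$T = -13573$
$C + T = \frac{22032}{7729} - 13573 = - \frac{104883685}{7729}$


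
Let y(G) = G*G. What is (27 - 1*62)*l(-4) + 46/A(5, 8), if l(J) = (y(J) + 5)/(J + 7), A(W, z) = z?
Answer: -957/4 ≈ -239.25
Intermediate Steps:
y(G) = G²
l(J) = (5 + J²)/(7 + J) (l(J) = (J² + 5)/(J + 7) = (5 + J²)/(7 + J))
(27 - 1*62)*l(-4) + 46/A(5, 8) = (27 - 1*62)*((5 + (-4)²)/(7 - 4)) + 46/8 = (27 - 62)*((5 + 16)/3) + 46*(⅛) = -35*21/3 + 23/4 = -35*7 + 23/4 = -245 + 23/4 = -957/4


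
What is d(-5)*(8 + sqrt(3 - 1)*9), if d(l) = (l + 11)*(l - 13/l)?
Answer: -576/5 - 648*sqrt(2)/5 ≈ -298.48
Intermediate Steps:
d(l) = (11 + l)*(l - 13/l)
d(-5)*(8 + sqrt(3 - 1)*9) = (-13 + (-5)**2 - 143/(-5) + 11*(-5))*(8 + sqrt(3 - 1)*9) = (-13 + 25 - 143*(-1/5) - 55)*(8 + sqrt(2)*9) = (-13 + 25 + 143/5 - 55)*(8 + 9*sqrt(2)) = -72*(8 + 9*sqrt(2))/5 = -576/5 - 648*sqrt(2)/5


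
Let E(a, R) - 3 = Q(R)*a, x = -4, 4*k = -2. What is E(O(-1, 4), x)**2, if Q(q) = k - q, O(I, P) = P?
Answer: 289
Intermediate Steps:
k = -1/2 (k = (1/4)*(-2) = -1/2 ≈ -0.50000)
Q(q) = -1/2 - q
E(a, R) = 3 + a*(-1/2 - R) (E(a, R) = 3 + (-1/2 - R)*a = 3 + a*(-1/2 - R))
E(O(-1, 4), x)**2 = (3 - 1/2*4 - 1*(-4)*4)**2 = (3 - 2 + 16)**2 = 17**2 = 289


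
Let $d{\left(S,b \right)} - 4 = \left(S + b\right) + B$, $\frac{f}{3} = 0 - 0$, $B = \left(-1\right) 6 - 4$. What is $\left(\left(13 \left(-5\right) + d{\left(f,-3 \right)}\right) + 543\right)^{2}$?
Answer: $219961$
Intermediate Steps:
$B = -10$ ($B = -6 - 4 = -10$)
$f = 0$ ($f = 3 \left(0 - 0\right) = 3 \left(0 + 0\right) = 3 \cdot 0 = 0$)
$d{\left(S,b \right)} = -6 + S + b$ ($d{\left(S,b \right)} = 4 - \left(10 - S - b\right) = 4 + \left(-10 + S + b\right) = -6 + S + b$)
$\left(\left(13 \left(-5\right) + d{\left(f,-3 \right)}\right) + 543\right)^{2} = \left(\left(13 \left(-5\right) - 9\right) + 543\right)^{2} = \left(\left(-65 - 9\right) + 543\right)^{2} = \left(-74 + 543\right)^{2} = 469^{2} = 219961$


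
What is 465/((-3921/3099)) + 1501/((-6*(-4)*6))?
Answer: -67207873/188208 ≈ -357.09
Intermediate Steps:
465/((-3921/3099)) + 1501/((-6*(-4)*6)) = 465/((-3921*1/3099)) + 1501/((24*6)) = 465/(-1307/1033) + 1501/144 = 465*(-1033/1307) + 1501*(1/144) = -480345/1307 + 1501/144 = -67207873/188208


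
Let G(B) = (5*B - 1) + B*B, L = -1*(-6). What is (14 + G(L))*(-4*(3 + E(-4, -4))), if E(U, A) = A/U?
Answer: -1264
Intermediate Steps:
L = 6
G(B) = -1 + B² + 5*B (G(B) = (-1 + 5*B) + B² = -1 + B² + 5*B)
(14 + G(L))*(-4*(3 + E(-4, -4))) = (14 + (-1 + 6² + 5*6))*(-4*(3 - 4/(-4))) = (14 + (-1 + 36 + 30))*(-4*(3 - 4*(-¼))) = (14 + 65)*(-4*(3 + 1)) = 79*(-4*4) = 79*(-16) = -1264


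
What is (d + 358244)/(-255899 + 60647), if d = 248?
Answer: -1691/921 ≈ -1.8360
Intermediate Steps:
(d + 358244)/(-255899 + 60647) = (248 + 358244)/(-255899 + 60647) = 358492/(-195252) = 358492*(-1/195252) = -1691/921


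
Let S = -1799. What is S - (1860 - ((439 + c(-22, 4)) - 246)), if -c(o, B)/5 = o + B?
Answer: -3376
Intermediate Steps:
c(o, B) = -5*B - 5*o (c(o, B) = -5*(o + B) = -5*(B + o) = -5*B - 5*o)
S - (1860 - ((439 + c(-22, 4)) - 246)) = -1799 - (1860 - ((439 + (-5*4 - 5*(-22))) - 246)) = -1799 - (1860 - ((439 + (-20 + 110)) - 246)) = -1799 - (1860 - ((439 + 90) - 246)) = -1799 - (1860 - (529 - 246)) = -1799 - (1860 - 1*283) = -1799 - (1860 - 283) = -1799 - 1*1577 = -1799 - 1577 = -3376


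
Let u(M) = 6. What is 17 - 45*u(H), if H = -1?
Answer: -253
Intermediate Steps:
17 - 45*u(H) = 17 - 45*6 = 17 - 270 = -253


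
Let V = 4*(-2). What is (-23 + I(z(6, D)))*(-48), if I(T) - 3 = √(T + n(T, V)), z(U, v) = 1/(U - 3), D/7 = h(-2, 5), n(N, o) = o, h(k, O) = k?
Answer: 960 - 16*I*√69 ≈ 960.0 - 132.91*I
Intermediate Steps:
V = -8
D = -14 (D = 7*(-2) = -14)
z(U, v) = 1/(-3 + U)
I(T) = 3 + √(-8 + T) (I(T) = 3 + √(T - 8) = 3 + √(-8 + T))
(-23 + I(z(6, D)))*(-48) = (-23 + (3 + √(-8 + 1/(-3 + 6))))*(-48) = (-23 + (3 + √(-8 + 1/3)))*(-48) = (-23 + (3 + √(-8 + ⅓)))*(-48) = (-23 + (3 + √(-23/3)))*(-48) = (-23 + (3 + I*√69/3))*(-48) = (-20 + I*√69/3)*(-48) = 960 - 16*I*√69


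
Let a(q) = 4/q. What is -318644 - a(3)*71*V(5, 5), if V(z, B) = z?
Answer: -957352/3 ≈ -3.1912e+5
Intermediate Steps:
-318644 - a(3)*71*V(5, 5) = -318644 - (4/3)*71*5 = -318644 - 284*5/3 = -318644 - 1*1420/3 = -318644 - 1420/3 = -957352/3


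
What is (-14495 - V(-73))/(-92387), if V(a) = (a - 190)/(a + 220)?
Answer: 2130502/13580889 ≈ 0.15687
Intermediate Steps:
V(a) = (-190 + a)/(220 + a)
(-14495 - V(-73))/(-92387) = (-14495 - (-190 - 73)/(220 - 73))/(-92387) = (-14495 - (-263)/147)*(-1/92387) = (-14495 - 1*(-263/147))*(-1/92387) = (-14495 + 263/147)*(-1/92387) = -2130502/147*(-1/92387) = 2130502/13580889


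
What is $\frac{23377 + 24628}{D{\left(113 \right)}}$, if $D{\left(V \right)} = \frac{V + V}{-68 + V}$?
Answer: $\frac{2160225}{226} \approx 9558.5$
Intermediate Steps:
$D{\left(V \right)} = \frac{2 V}{-68 + V}$
$\frac{23377 + 24628}{D{\left(113 \right)}} = \frac{23377 + 24628}{2 \cdot 113 \frac{1}{-68 + 113}} = \frac{48005}{2 \cdot 113 \cdot \frac{1}{45}} = \frac{48005}{\frac{226}{45}} = 48005 \cdot \frac{45}{226} = \frac{2160225}{226}$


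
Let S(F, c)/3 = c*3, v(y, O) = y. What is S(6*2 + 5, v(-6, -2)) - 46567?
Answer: -46621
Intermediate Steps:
S(F, c) = 9*c (S(F, c) = 3*(c*3) = 3*(3*c) = 9*c)
S(6*2 + 5, v(-6, -2)) - 46567 = 9*(-6) - 46567 = -54 - 46567 = -46621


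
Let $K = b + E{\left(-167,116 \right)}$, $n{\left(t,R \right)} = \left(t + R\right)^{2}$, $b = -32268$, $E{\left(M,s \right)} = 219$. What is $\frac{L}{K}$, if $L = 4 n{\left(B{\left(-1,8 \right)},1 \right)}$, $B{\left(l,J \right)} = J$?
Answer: $- \frac{12}{1187} \approx -0.01011$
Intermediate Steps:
$n{\left(t,R \right)} = \left(R + t\right)^{2}$
$K = -32049$ ($K = -32268 + 219 = -32049$)
$L = 324$ ($L = 4 \left(1 + 8\right)^{2} = 4 \cdot 9^{2} = 4 \cdot 81 = 324$)
$\frac{L}{K} = \frac{324}{-32049} = 324 \left(- \frac{1}{32049}\right) = - \frac{12}{1187}$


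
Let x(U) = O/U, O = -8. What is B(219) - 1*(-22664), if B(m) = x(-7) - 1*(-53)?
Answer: 159027/7 ≈ 22718.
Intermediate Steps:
x(U) = -8/U
B(m) = 379/7 (B(m) = -8/(-7) - 1*(-53) = -8*(-1/7) + 53 = 8/7 + 53 = 379/7)
B(219) - 1*(-22664) = 379/7 - 1*(-22664) = 379/7 + 22664 = 159027/7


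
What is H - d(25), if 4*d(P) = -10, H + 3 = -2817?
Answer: -5635/2 ≈ -2817.5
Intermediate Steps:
H = -2820 (H = -3 - 2817 = -2820)
d(P) = -5/2 (d(P) = (¼)*(-10) = -5/2)
H - d(25) = -2820 - 1*(-5/2) = -2820 + 5/2 = -5635/2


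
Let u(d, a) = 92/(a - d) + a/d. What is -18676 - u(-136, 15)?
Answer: -383540583/20536 ≈ -18677.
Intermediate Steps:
-18676 - u(-136, 15) = -18676 - (15² + 92*(-136) - 1*15*(-136))/((-136)*(15 - 1*(-136))) = -18676 - (-1)*(225 - 12512 + 2040)/(136*(15 + 136)) = -18676 - (-1)*(-10247)/(136*151) = -18676 - 1*10247/20536 = -18676 - 10247/20536 = -383540583/20536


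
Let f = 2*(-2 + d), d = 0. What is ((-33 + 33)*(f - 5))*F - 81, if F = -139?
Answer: -81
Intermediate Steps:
f = -4 (f = 2*(-2 + 0) = 2*(-2) = -4)
((-33 + 33)*(f - 5))*F - 81 = ((-33 + 33)*(-4 - 5))*(-139) - 81 = (0*(-9))*(-139) - 81 = 0*(-139) - 81 = 0 - 81 = -81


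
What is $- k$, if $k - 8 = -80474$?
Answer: $80466$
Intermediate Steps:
$k = -80466$ ($k = 8 - 80474 = -80466$)
$- k = \left(-1\right) \left(-80466\right) = 80466$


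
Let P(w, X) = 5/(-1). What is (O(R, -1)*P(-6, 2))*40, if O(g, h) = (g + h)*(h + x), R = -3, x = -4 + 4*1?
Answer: -800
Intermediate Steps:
x = 0 (x = -4 + 4 = 0)
P(w, X) = -5 (P(w, X) = 5*(-1) = -5)
O(g, h) = h*(g + h) (O(g, h) = (g + h)*(h + 0) = (g + h)*h = h*(g + h))
(O(R, -1)*P(-6, 2))*40 = (-(-3 - 1)*(-5))*40 = (-1*(-4)*(-5))*40 = (4*(-5))*40 = -20*40 = -800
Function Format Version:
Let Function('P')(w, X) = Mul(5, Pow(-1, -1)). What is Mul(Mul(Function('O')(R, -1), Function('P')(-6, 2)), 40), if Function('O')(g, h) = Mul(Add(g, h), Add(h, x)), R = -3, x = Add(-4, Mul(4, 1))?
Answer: -800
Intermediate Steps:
x = 0 (x = Add(-4, 4) = 0)
Function('P')(w, X) = -5 (Function('P')(w, X) = Mul(5, -1) = -5)
Function('O')(g, h) = Mul(h, Add(g, h)) (Function('O')(g, h) = Mul(Add(g, h), Add(h, 0)) = Mul(Add(g, h), h) = Mul(h, Add(g, h)))
Mul(Mul(Function('O')(R, -1), Function('P')(-6, 2)), 40) = Mul(Mul(Mul(-1, Add(-3, -1)), -5), 40) = Mul(Mul(Mul(-1, -4), -5), 40) = Mul(Mul(4, -5), 40) = Mul(-20, 40) = -800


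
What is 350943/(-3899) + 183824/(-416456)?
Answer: -18358630973/202970243 ≈ -90.450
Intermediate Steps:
350943/(-3899) + 183824/(-416456) = 350943*(-1/3899) + 183824*(-1/416456) = -350943/3899 - 22978/52057 = -18358630973/202970243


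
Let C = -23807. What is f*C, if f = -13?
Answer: 309491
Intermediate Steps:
f*C = -13*(-23807) = 309491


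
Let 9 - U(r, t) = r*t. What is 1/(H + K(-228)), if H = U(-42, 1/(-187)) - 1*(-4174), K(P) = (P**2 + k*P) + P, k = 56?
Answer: 187/8072935 ≈ 2.3164e-5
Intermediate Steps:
K(P) = P**2 + 57*P (K(P) = (P**2 + 56*P) + P = P**2 + 57*P)
U(r, t) = 9 - r*t
H = 782179/187 (H = (9 - 1*(-42)/(-187)) - 1*(-4174) = (9 - 1*(-42)*(-1/187)) + 4174 = (9 - 42/187) + 4174 = 1641/187 + 4174 = 782179/187 ≈ 4182.8)
1/(H + K(-228)) = 1/(782179/187 - 228*(57 - 228)) = 1/(782179/187 - 228*(-171)) = 1/(782179/187 + 38988) = 1/(8072935/187) = 187/8072935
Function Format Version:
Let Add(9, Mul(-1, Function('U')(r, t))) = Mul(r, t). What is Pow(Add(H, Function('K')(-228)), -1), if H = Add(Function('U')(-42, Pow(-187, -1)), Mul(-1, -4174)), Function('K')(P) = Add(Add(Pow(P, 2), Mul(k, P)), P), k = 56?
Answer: Rational(187, 8072935) ≈ 2.3164e-5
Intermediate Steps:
Function('K')(P) = Add(Pow(P, 2), Mul(57, P)) (Function('K')(P) = Add(Add(Pow(P, 2), Mul(56, P)), P) = Add(Pow(P, 2), Mul(57, P)))
Function('U')(r, t) = Add(9, Mul(-1, r, t)) (Function('U')(r, t) = Add(9, Mul(-1, Mul(r, t))) = Add(9, Mul(-1, r, t)))
H = Rational(782179, 187) (H = Add(Add(9, Mul(-1, -42, Pow(-187, -1))), Mul(-1, -4174)) = Add(Add(9, Mul(-1, -42, Rational(-1, 187))), 4174) = Add(Add(9, Rational(-42, 187)), 4174) = Add(Rational(1641, 187), 4174) = Rational(782179, 187) ≈ 4182.8)
Pow(Add(H, Function('K')(-228)), -1) = Pow(Add(Rational(782179, 187), Mul(-228, Add(57, -228))), -1) = Pow(Add(Rational(782179, 187), Mul(-228, -171)), -1) = Pow(Add(Rational(782179, 187), 38988), -1) = Pow(Rational(8072935, 187), -1) = Rational(187, 8072935)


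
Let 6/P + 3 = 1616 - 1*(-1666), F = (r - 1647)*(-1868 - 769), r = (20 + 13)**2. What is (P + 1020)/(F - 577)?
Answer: 1114862/1607659817 ≈ 0.00069347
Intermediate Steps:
r = 1089 (r = 33**2 = 1089)
F = 1471446 (F = (1089 - 1647)*(-1868 - 769) = -558*(-2637) = 1471446)
P = 2/1093 (P = 6/(-3 + (1616 - 1*(-1666))) = 6/(-3 + (1616 + 1666)) = 6/(-3 + 3282) = 6/3279 = 6*(1/3279) = 2/1093 ≈ 0.0018298)
(P + 1020)/(F - 577) = (2/1093 + 1020)/(1471446 - 577) = (1114862/1093)/1470869 = (1114862/1093)*(1/1470869) = 1114862/1607659817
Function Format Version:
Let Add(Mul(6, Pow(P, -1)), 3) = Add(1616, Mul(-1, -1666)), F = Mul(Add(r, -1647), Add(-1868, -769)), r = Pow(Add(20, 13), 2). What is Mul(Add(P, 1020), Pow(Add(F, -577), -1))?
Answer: Rational(1114862, 1607659817) ≈ 0.00069347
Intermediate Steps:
r = 1089 (r = Pow(33, 2) = 1089)
F = 1471446 (F = Mul(Add(1089, -1647), Add(-1868, -769)) = Mul(-558, -2637) = 1471446)
P = Rational(2, 1093) (P = Mul(6, Pow(Add(-3, Add(1616, Mul(-1, -1666))), -1)) = Mul(6, Pow(Add(-3, Add(1616, 1666)), -1)) = Mul(6, Pow(Add(-3, 3282), -1)) = Mul(6, Pow(3279, -1)) = Mul(6, Rational(1, 3279)) = Rational(2, 1093) ≈ 0.0018298)
Mul(Add(P, 1020), Pow(Add(F, -577), -1)) = Mul(Add(Rational(2, 1093), 1020), Pow(Add(1471446, -577), -1)) = Mul(Rational(1114862, 1093), Pow(1470869, -1)) = Mul(Rational(1114862, 1093), Rational(1, 1470869)) = Rational(1114862, 1607659817)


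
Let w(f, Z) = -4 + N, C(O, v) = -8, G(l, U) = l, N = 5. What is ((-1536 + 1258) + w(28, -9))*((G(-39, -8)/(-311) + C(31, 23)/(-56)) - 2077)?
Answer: 1252329465/2177 ≈ 5.7526e+5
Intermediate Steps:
w(f, Z) = 1 (w(f, Z) = -4 + 5 = 1)
((-1536 + 1258) + w(28, -9))*((G(-39, -8)/(-311) + C(31, 23)/(-56)) - 2077) = ((-1536 + 1258) + 1)*((-39/(-311) - 8/(-56)) - 2077) = (-278 + 1)*((-39*(-1/311) - 8*(-1/56)) - 2077) = -277*((39/311 + 1/7) - 2077) = -277*(584/2177 - 2077) = -277*(-4521045/2177) = 1252329465/2177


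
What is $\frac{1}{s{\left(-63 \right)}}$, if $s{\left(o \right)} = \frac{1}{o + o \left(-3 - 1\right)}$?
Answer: $189$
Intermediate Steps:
$s{\left(o \right)} = - \frac{1}{3 o}$ ($s{\left(o \right)} = \frac{1}{o + o \left(-4\right)} = \frac{1}{o - 4 o} = \frac{1}{\left(-3\right) o} = - \frac{1}{3 o}$)
$\frac{1}{s{\left(-63 \right)}} = \frac{1}{\left(- \frac{1}{3}\right) \frac{1}{-63}} = \frac{1}{\left(- \frac{1}{3}\right) \left(- \frac{1}{63}\right)} = \frac{1}{\frac{1}{189}} = 189$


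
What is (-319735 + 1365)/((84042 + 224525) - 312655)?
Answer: 159185/2044 ≈ 77.879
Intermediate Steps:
(-319735 + 1365)/((84042 + 224525) - 312655) = -318370/(308567 - 312655) = -318370/(-4088) = -318370*(-1/4088) = 159185/2044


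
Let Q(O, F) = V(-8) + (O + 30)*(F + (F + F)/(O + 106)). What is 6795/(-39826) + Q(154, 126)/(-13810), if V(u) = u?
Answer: -33278337091/17874904450 ≈ -1.8617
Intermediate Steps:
Q(O, F) = -8 + (30 + O)*(F + 2*F/(106 + O)) (Q(O, F) = -8 + (O + 30)*(F + (F + F)/(O + 106)) = -8 + (30 + O)*(F + (2*F)/(106 + O)) = -8 + (30 + O)*(F + 2*F/(106 + O)))
6795/(-39826) + Q(154, 126)/(-13810) = 6795/(-39826) + ((-848 - 8*154 + 3240*126 + 126*154² + 138*126*154)/(106 + 154))/(-13810) = 6795*(-1/39826) + ((-848 - 1232 + 408240 + 126*23716 + 2677752)/260)*(-1/13810) = -6795/39826 + ((-848 - 1232 + 408240 + 2988216 + 2677752)/260)*(-1/13810) = -6795/39826 + ((1/260)*6072128)*(-1/13810) = -6795/39826 + (1518032/65)*(-1/13810) = -6795/39826 - 759016/448825 = -33278337091/17874904450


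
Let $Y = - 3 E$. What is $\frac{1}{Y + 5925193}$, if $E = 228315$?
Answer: $\frac{1}{5240248} \approx 1.9083 \cdot 10^{-7}$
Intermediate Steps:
$Y = -684945$ ($Y = \left(-3\right) 228315 = -684945$)
$\frac{1}{Y + 5925193} = \frac{1}{-684945 + 5925193} = \frac{1}{5240248}$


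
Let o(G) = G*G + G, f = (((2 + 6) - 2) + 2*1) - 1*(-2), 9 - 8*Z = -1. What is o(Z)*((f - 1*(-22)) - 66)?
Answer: -765/8 ≈ -95.625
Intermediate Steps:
Z = 5/4 (Z = 9/8 - 1/8*(-1) = 9/8 + 1/8 = 5/4 ≈ 1.2500)
f = 10 (f = ((8 - 2) + 2) + 2 = (6 + 2) + 2 = 8 + 2 = 10)
o(G) = G + G**2 (o(G) = G**2 + G = G + G**2)
o(Z)*((f - 1*(-22)) - 66) = (5*(1 + 5/4)/4)*((10 - 1*(-22)) - 66) = ((5/4)*(9/4))*((10 + 22) - 66) = 45*(32 - 66)/16 = (45/16)*(-34) = -765/8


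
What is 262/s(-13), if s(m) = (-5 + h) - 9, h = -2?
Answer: -131/8 ≈ -16.375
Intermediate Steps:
s(m) = -16 (s(m) = (-5 - 2) - 9 = -7 - 9 = -16)
262/s(-13) = 262/(-16) = 262*(-1/16) = -131/8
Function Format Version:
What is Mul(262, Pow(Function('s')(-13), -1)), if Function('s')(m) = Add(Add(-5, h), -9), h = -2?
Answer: Rational(-131, 8) ≈ -16.375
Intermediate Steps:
Function('s')(m) = -16 (Function('s')(m) = Add(Add(-5, -2), -9) = Add(-7, -9) = -16)
Mul(262, Pow(Function('s')(-13), -1)) = Mul(262, Pow(-16, -1)) = Mul(262, Rational(-1, 16)) = Rational(-131, 8)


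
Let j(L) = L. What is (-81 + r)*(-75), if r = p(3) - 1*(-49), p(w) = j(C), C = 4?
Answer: 2100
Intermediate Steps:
p(w) = 4
r = 53 (r = 4 - 1*(-49) = 4 + 49 = 53)
(-81 + r)*(-75) = (-81 + 53)*(-75) = -28*(-75) = 2100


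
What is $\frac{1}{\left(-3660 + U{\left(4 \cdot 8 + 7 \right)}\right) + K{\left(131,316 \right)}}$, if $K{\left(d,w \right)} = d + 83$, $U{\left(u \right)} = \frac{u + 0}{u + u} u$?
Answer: $- \frac{2}{6853} \approx -0.00029184$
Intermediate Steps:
$U{\left(u \right)} = \frac{u}{2}$ ($U{\left(u \right)} = \frac{u}{2 u} u = u \frac{1}{2 u} u = \frac{u}{2}$)
$K{\left(d,w \right)} = 83 + d$
$\frac{1}{\left(-3660 + U{\left(4 \cdot 8 + 7 \right)}\right) + K{\left(131,316 \right)}} = \frac{1}{\left(-3660 + \frac{4 \cdot 8 + 7}{2}\right) + \left(83 + 131\right)} = \frac{1}{\left(-3660 + \frac{32 + 7}{2}\right) + 214} = \frac{1}{\left(-3660 + \frac{1}{2} \cdot 39\right) + 214} = \frac{1}{\left(-3660 + \frac{39}{2}\right) + 214} = \frac{1}{- \frac{7281}{2} + 214} = \frac{1}{- \frac{6853}{2}} = - \frac{2}{6853}$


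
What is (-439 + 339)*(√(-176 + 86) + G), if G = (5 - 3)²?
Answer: -400 - 300*I*√10 ≈ -400.0 - 948.68*I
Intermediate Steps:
G = 4 (G = 2² = 4)
(-439 + 339)*(√(-176 + 86) + G) = (-439 + 339)*(√(-176 + 86) + 4) = -100*(√(-90) + 4) = -100*(3*I*√10 + 4) = -100*(4 + 3*I*√10) = -400 - 300*I*√10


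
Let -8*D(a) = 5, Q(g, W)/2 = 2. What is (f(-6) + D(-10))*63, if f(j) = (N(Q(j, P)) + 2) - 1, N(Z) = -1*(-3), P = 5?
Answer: 1701/8 ≈ 212.63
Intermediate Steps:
Q(g, W) = 4 (Q(g, W) = 2*2 = 4)
D(a) = -5/8 (D(a) = -⅛*5 = -5/8)
N(Z) = 3
f(j) = 4 (f(j) = (3 + 2) - 1 = 5 - 1 = 4)
(f(-6) + D(-10))*63 = (4 - 5/8)*63 = (27/8)*63 = 1701/8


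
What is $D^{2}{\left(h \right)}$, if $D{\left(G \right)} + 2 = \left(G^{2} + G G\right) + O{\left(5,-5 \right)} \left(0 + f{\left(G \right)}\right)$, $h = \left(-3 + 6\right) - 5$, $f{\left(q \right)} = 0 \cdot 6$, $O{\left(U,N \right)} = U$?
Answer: $36$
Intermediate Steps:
$f{\left(q \right)} = 0$
$h = -2$ ($h = 3 - 5 = -2$)
$D{\left(G \right)} = -2 + 2 G^{2}$ ($D{\left(G \right)} = -2 + \left(\left(G^{2} + G G\right) + 5 \left(0 + 0\right)\right) = -2 + \left(\left(G^{2} + G^{2}\right) + 5 \cdot 0\right) = -2 + \left(2 G^{2} + 0\right) = -2 + 2 G^{2}$)
$D^{2}{\left(h \right)} = \left(-2 + 2 \left(-2\right)^{2}\right)^{2} = \left(-2 + 2 \cdot 4\right)^{2} = \left(-2 + 8\right)^{2} = 6^{2} = 36$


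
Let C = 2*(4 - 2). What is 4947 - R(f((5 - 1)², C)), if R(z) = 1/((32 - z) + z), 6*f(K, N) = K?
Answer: 158303/32 ≈ 4947.0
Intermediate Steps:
C = 4 (C = 2*2 = 4)
f(K, N) = K/6
R(z) = 1/32
4947 - R(f((5 - 1)², C)) = 4947 - 1*1/32 = 4947 - 1/32 = 158303/32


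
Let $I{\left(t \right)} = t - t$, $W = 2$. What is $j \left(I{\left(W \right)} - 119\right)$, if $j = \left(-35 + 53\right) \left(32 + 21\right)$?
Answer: $-113526$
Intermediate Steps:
$j = 954$ ($j = 18 \cdot 53 = 954$)
$I{\left(t \right)} = 0$
$j \left(I{\left(W \right)} - 119\right) = 954 \left(0 - 119\right) = 954 \left(-119\right) = -113526$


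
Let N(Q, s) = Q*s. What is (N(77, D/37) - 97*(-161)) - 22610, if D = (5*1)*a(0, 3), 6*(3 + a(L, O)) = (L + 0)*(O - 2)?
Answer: -259896/37 ≈ -7024.2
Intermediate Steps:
a(L, O) = -3 + L*(-2 + O)/6 (a(L, O) = -3 + ((L + 0)*(O - 2))/6 = -3 + (L*(-2 + O))/6 = -3 + L*(-2 + O)/6)
D = -15 (D = (5*1)*(-3 - ⅓*0 + (⅙)*0*3) = 5*(-3 + 0 + 0) = 5*(-3) = -15)
(N(77, D/37) - 97*(-161)) - 22610 = (77*(-15/37) - 97*(-161)) - 22610 = (77*(-15*1/37) + 15617) - 22610 = (77*(-15/37) + 15617) - 22610 = (-1155/37 + 15617) - 22610 = 576674/37 - 22610 = -259896/37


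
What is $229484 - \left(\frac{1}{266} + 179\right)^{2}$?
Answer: $\frac{13970181679}{70756} \approx 1.9744 \cdot 10^{5}$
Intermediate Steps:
$229484 - \left(\frac{1}{266} + 179\right)^{2} = 229484 - \left(\frac{47615}{266}\right)^{2} = 229484 - \frac{2267188225}{70756} = \frac{13970181679}{70756}$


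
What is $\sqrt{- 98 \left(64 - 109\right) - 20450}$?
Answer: $2 i \sqrt{4010} \approx 126.65 i$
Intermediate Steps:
$\sqrt{- 98 \left(64 - 109\right) - 20450} = \sqrt{\left(-98\right) \left(-45\right) - 20450} = \sqrt{4410 - 20450} = \sqrt{-16040} = 2 i \sqrt{4010}$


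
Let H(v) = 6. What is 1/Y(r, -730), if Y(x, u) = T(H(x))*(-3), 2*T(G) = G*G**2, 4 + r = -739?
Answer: -1/324 ≈ -0.0030864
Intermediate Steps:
r = -743 (r = -4 - 739 = -743)
T(G) = G**3/2 (T(G) = (G*G**2)/2 = G**3/2)
Y(x, u) = -324 (Y(x, u) = ((1/2)*6**3)*(-3) = ((1/2)*216)*(-3) = 108*(-3) = -324)
1/Y(r, -730) = 1/(-324) = -1/324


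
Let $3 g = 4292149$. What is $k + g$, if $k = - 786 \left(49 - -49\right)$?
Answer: $\frac{4061065}{3} \approx 1.3537 \cdot 10^{6}$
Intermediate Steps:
$k = -77028$ ($k = - 786 \left(49 + \left(-11 + 60\right)\right) = - 786 \left(49 + 49\right) = \left(-786\right) 98 = -77028$)
$g = \frac{4292149}{3}$ ($g = \frac{1}{3} \cdot 4292149 = \frac{4292149}{3} \approx 1.4307 \cdot 10^{6}$)
$k + g = -77028 + \frac{4292149}{3} = \frac{4061065}{3}$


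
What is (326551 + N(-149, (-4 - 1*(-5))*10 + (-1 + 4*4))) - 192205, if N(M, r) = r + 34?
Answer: 134405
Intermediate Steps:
N(M, r) = 34 + r
(326551 + N(-149, (-4 - 1*(-5))*10 + (-1 + 4*4))) - 192205 = (326551 + (34 + ((-4 - 1*(-5))*10 + (-1 + 4*4)))) - 192205 = (326551 + (34 + ((-4 + 5)*10 + (-1 + 16)))) - 192205 = (326551 + (34 + (1*10 + 15))) - 192205 = (326551 + (34 + (10 + 15))) - 192205 = (326551 + (34 + 25)) - 192205 = (326551 + 59) - 192205 = 326610 - 192205 = 134405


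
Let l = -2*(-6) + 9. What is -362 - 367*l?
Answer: -8069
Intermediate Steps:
l = 21 (l = 12 + 9 = 21)
-362 - 367*l = -362 - 367*21 = -362 - 7707 = -8069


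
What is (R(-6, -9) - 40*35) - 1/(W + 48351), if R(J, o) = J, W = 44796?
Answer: -130964683/93147 ≈ -1406.0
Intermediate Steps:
(R(-6, -9) - 40*35) - 1/(W + 48351) = (-6 - 40*35) - 1/(44796 + 48351) = (-6 - 1400) - 1/93147 = -1406 - 1*1/93147 = -1406 - 1/93147 = -130964683/93147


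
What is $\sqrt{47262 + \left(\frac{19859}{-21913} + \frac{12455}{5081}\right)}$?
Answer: $\frac{\sqrt{585906559619578048466}}{111339953} \approx 217.4$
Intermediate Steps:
$\sqrt{47262 + \left(\frac{19859}{-21913} + \frac{12455}{5081}\right)} = \sqrt{47262 + \left(19859 \left(- \frac{1}{21913}\right) + 12455 \cdot \frac{1}{5081}\right)} = \sqrt{47262 + \left(- \frac{19859}{21913} + \frac{12455}{5081}\right)} = \sqrt{47262 + \frac{172022836}{111339953}} = \sqrt{\frac{5262320881522}{111339953}} = \frac{\sqrt{585906559619578048466}}{111339953}$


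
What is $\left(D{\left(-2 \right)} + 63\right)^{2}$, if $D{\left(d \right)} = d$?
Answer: $3721$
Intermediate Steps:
$\left(D{\left(-2 \right)} + 63\right)^{2} = \left(-2 + 63\right)^{2} = 61^{2} = 3721$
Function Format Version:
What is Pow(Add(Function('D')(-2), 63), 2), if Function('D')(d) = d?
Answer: 3721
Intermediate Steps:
Pow(Add(Function('D')(-2), 63), 2) = Pow(Add(-2, 63), 2) = Pow(61, 2) = 3721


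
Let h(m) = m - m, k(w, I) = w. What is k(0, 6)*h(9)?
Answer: 0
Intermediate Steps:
h(m) = 0
k(0, 6)*h(9) = 0*0 = 0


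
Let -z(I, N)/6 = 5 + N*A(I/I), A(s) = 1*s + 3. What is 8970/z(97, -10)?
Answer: 299/7 ≈ 42.714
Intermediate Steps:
A(s) = 3 + s (A(s) = s + 3 = 3 + s)
z(I, N) = -30 - 24*N (z(I, N) = -6*(5 + N*(3 + I/I)) = -6*(5 + N*(3 + 1)) = -6*(5 + N*4) = -6*(5 + 4*N) = -30 - 24*N)
8970/z(97, -10) = 8970/(-30 - 24*(-10)) = 8970/(-30 + 240) = 8970/210 = 8970*(1/210) = 299/7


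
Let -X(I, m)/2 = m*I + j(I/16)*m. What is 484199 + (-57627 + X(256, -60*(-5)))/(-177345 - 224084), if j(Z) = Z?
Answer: 194371741198/401429 ≈ 4.8420e+5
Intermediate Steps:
X(I, m) = -17*I*m/8 (X(I, m) = -2*(m*I + (I/16)*m) = -2*(I*m + (I*(1/16))*m) = -2*(I*m + (I/16)*m) = -2*(I*m + I*m/16) = -17*I*m/8)
484199 + (-57627 + X(256, -60*(-5)))/(-177345 - 224084) = 484199 + (-57627 - 17/8*256*(-60*(-5)))/(-177345 - 224084) = 484199 + (-57627 - 17/8*256*300)/(-401429) = 484199 + (-57627 - 163200)*(-1/401429) = 484199 - 220827*(-1/401429) = 484199 + 220827/401429 = 194371741198/401429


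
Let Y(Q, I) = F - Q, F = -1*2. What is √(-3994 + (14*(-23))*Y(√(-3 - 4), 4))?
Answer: √(-3350 + 322*I*√7) ≈ 7.3017 + 58.338*I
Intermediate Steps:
F = -2
Y(Q, I) = -2 - Q
√(-3994 + (14*(-23))*Y(√(-3 - 4), 4)) = √(-3994 + (14*(-23))*(-2 - √(-3 - 4))) = √(-3994 - 322*(-2 - √(-7))) = √(-3994 - 322*(-2 - I*√7)) = √(-3994 + (644 + 322*I*√7)) = √(-3350 + 322*I*√7)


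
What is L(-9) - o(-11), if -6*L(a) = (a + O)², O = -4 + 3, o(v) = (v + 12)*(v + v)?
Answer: 16/3 ≈ 5.3333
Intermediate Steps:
o(v) = 2*v*(12 + v) (o(v) = (12 + v)*(2*v) = 2*v*(12 + v))
O = -1
L(a) = -(-1 + a)²/6 (L(a) = -(a - 1)²/6 = -(-1 + a)²/6)
L(-9) - o(-11) = -(-1 - 9)²/6 - 2*(-11)*(12 - 11) = -⅙*(-10)² - 2*(-11) = -⅙*100 - 1*(-22) = -50/3 + 22 = 16/3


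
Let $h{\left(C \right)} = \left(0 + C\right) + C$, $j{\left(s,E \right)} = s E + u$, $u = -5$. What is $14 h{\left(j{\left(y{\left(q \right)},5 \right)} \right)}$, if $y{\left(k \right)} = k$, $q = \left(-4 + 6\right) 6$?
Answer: $1540$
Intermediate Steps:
$q = 12$ ($q = 2 \cdot 6 = 12$)
$j{\left(s,E \right)} = -5 + E s$ ($j{\left(s,E \right)} = s E - 5 = E s - 5 = -5 + E s$)
$h{\left(C \right)} = 2 C$ ($h{\left(C \right)} = C + C = 2 C$)
$14 h{\left(j{\left(y{\left(q \right)},5 \right)} \right)} = 14 \cdot 2 \left(-5 + 5 \cdot 12\right) = 14 \cdot 2 \left(-5 + 60\right) = 14 \cdot 2 \cdot 55 = 14 \cdot 110 = 1540$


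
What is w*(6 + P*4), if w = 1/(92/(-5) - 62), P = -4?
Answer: 25/201 ≈ 0.12438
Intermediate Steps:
w = -5/402 (w = 1/(92*(-1/5) - 62) = 1/(-92/5 - 62) = 1/(-402/5) = -5/402 ≈ -0.012438)
w*(6 + P*4) = -5*(6 - 4*4)/402 = -5*(6 - 16)/402 = -5/402*(-10) = 25/201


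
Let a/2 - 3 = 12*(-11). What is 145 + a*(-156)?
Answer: 40393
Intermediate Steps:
a = -258 (a = 6 + 2*(12*(-11)) = 6 + 2*(-132) = 6 - 264 = -258)
145 + a*(-156) = 145 - 258*(-156) = 145 + 40248 = 40393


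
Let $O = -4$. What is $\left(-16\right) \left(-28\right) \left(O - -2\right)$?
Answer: $-896$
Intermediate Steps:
$\left(-16\right) \left(-28\right) \left(O - -2\right) = \left(-16\right) \left(-28\right) \left(-4 - -2\right) = 448 \left(-4 + 2\right) = 448 \left(-2\right) = -896$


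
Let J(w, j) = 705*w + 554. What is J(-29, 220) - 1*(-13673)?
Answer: -6218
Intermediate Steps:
J(w, j) = 554 + 705*w
J(-29, 220) - 1*(-13673) = (554 + 705*(-29)) - 1*(-13673) = (554 - 20445) + 13673 = -19891 + 13673 = -6218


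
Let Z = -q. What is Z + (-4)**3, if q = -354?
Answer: 290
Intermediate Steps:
Z = 354 (Z = -1*(-354) = 354)
Z + (-4)**3 = 354 + (-4)**3 = 354 - 64 = 290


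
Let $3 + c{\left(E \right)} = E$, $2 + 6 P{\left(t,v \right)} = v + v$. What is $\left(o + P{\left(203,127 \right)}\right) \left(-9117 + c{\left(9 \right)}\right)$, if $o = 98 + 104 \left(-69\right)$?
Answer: $64104996$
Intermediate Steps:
$P{\left(t,v \right)} = - \frac{1}{3} + \frac{v}{3}$ ($P{\left(t,v \right)} = - \frac{1}{3} + \frac{v + v}{6} = - \frac{1}{3} + \frac{2 v}{6} = - \frac{1}{3} + \frac{v}{3}$)
$o = -7078$ ($o = 98 - 7176 = -7078$)
$c{\left(E \right)} = -3 + E$
$\left(o + P{\left(203,127 \right)}\right) \left(-9117 + c{\left(9 \right)}\right) = \left(-7078 + \left(- \frac{1}{3} + \frac{1}{3} \cdot 127\right)\right) \left(-9117 + \left(-3 + 9\right)\right) = \left(-7078 + \left(- \frac{1}{3} + \frac{127}{3}\right)\right) \left(-9117 + 6\right) = \left(-7078 + 42\right) \left(-9111\right) = \left(-7036\right) \left(-9111\right) = 64104996$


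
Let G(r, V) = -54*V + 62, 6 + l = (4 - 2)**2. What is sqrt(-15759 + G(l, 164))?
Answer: I*sqrt(24553) ≈ 156.69*I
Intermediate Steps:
l = -2 (l = -6 + (4 - 2)**2 = -6 + 2**2 = -6 + 4 = -2)
G(r, V) = 62 - 54*V
sqrt(-15759 + G(l, 164)) = sqrt(-15759 + (62 - 54*164)) = sqrt(-15759 + (62 - 8856)) = sqrt(-15759 - 8794) = sqrt(-24553) = I*sqrt(24553)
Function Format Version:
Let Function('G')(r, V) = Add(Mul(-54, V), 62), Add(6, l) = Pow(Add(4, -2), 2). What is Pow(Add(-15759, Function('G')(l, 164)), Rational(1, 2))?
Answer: Mul(I, Pow(24553, Rational(1, 2))) ≈ Mul(156.69, I)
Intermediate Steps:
l = -2 (l = Add(-6, Pow(Add(4, -2), 2)) = Add(-6, Pow(2, 2)) = Add(-6, 4) = -2)
Function('G')(r, V) = Add(62, Mul(-54, V))
Pow(Add(-15759, Function('G')(l, 164)), Rational(1, 2)) = Pow(Add(-15759, Add(62, Mul(-54, 164))), Rational(1, 2)) = Pow(Add(-15759, Add(62, -8856)), Rational(1, 2)) = Pow(Add(-15759, -8794), Rational(1, 2)) = Pow(-24553, Rational(1, 2)) = Mul(I, Pow(24553, Rational(1, 2)))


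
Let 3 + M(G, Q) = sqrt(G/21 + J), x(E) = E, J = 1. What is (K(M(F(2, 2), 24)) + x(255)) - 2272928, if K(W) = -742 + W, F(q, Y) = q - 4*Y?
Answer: -2273418 + sqrt(35)/7 ≈ -2.2734e+6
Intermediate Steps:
M(G, Q) = -3 + sqrt(1 + G/21) (M(G, Q) = -3 + sqrt(G/21 + 1) = -3 + sqrt(1 + G/21))
(K(M(F(2, 2), 24)) + x(255)) - 2272928 = ((-742 + (-3 + sqrt(441 + 21*(2 - 4*2))/21)) + 255) - 2272928 = ((-742 + (-3 + sqrt(441 + 21*(2 - 8))/21)) + 255) - 2272928 = ((-742 + (-3 + sqrt(441 + 21*(-6))/21)) + 255) - 2272928 = ((-742 + (-3 + sqrt(441 - 126)/21)) + 255) - 2272928 = ((-742 + (-3 + sqrt(315)/21)) + 255) - 2272928 = ((-742 + (-3 + (3*sqrt(35))/21)) + 255) - 2272928 = ((-742 + (-3 + sqrt(35)/7)) + 255) - 2272928 = ((-745 + sqrt(35)/7) + 255) - 2272928 = (-490 + sqrt(35)/7) - 2272928 = -2273418 + sqrt(35)/7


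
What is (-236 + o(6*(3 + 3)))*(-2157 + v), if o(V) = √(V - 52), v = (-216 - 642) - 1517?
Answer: 1069552 - 18128*I ≈ 1.0696e+6 - 18128.0*I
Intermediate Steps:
v = -2375 (v = -858 - 1517 = -2375)
o(V) = √(-52 + V)
(-236 + o(6*(3 + 3)))*(-2157 + v) = (-236 + √(-52 + 6*(3 + 3)))*(-2157 - 2375) = (-236 + √(-52 + 6*6))*(-4532) = (-236 + √(-52 + 36))*(-4532) = (-236 + √(-16))*(-4532) = (-236 + 4*I)*(-4532) = 1069552 - 18128*I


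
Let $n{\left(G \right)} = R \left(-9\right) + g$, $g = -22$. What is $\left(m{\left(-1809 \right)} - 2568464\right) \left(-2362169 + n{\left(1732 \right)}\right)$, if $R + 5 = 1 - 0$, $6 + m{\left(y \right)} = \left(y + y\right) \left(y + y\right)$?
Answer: $-24853305173370$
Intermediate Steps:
$m{\left(y \right)} = -6 + 4 y^{2}$ ($m{\left(y \right)} = -6 + \left(y + y\right) \left(y + y\right) = -6 + 2 y 2 y = -6 + 4 y^{2}$)
$R = -4$ ($R = -5 + \left(1 - 0\right) = -5 + \left(1 + 0\right) = -5 + 1 = -4$)
$n{\left(G \right)} = 14$ ($n{\left(G \right)} = \left(-4\right) \left(-9\right) - 22 = 36 - 22 = 14$)
$\left(m{\left(-1809 \right)} - 2568464\right) \left(-2362169 + n{\left(1732 \right)}\right) = \left(\left(-6 + 4 \left(-1809\right)^{2}\right) - 2568464\right) \left(-2362169 + 14\right) = \left(\left(-6 + 4 \cdot 3272481\right) - 2568464\right) \left(-2362155\right) = \left(\left(-6 + 13089924\right) - 2568464\right) \left(-2362155\right) = \left(13089918 - 2568464\right) \left(-2362155\right) = 10521454 \left(-2362155\right) = -24853305173370$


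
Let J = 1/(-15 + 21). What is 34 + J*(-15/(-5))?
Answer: 69/2 ≈ 34.500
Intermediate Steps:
J = 1/6 ≈ 0.16667
34 + J*(-15/(-5)) = 34 + (-15/(-5))/6 = 34 + (-15*(-1/5))/6 = 34 + (1/6)*3 = 34 + 1/2 = 69/2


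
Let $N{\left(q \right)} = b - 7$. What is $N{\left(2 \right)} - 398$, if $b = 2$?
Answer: $-403$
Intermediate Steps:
$N{\left(q \right)} = -5$ ($N{\left(q \right)} = 2 - 7 = -5$)
$N{\left(2 \right)} - 398 = -5 - 398 = -403$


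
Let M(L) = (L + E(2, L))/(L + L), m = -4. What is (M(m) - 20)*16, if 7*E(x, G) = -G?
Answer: -2192/7 ≈ -313.14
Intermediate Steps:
E(x, G) = -G/7 (E(x, G) = (-G)/7 = -G/7)
M(L) = 3/7 (M(L) = (L - L/7)/(L + L) = (6*L/7)/((2*L)) = (6*L/7)*(1/(2*L)) = 3/7)
(M(m) - 20)*16 = (3/7 - 20)*16 = -137/7*16 = -2192/7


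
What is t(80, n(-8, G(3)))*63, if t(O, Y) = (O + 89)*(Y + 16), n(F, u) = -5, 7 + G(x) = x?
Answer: 117117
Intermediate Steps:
G(x) = -7 + x
t(O, Y) = (16 + Y)*(89 + O) (t(O, Y) = (89 + O)*(16 + Y) = (16 + Y)*(89 + O))
t(80, n(-8, G(3)))*63 = (1424 + 16*80 + 89*(-5) + 80*(-5))*63 = (1424 + 1280 - 445 - 400)*63 = 1859*63 = 117117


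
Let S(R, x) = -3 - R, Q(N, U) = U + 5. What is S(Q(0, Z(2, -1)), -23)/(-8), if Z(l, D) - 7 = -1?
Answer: 7/4 ≈ 1.7500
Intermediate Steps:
Z(l, D) = 6 (Z(l, D) = 7 - 1 = 6)
Q(N, U) = 5 + U
S(Q(0, Z(2, -1)), -23)/(-8) = (-3 - (5 + 6))/(-8) = (-3 - 1*11)*(-⅛) = (-3 - 11)*(-⅛) = -14*(-⅛) = 7/4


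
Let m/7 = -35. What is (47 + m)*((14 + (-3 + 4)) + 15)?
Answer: -5940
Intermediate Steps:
m = -245 (m = 7*(-35) = -245)
(47 + m)*((14 + (-3 + 4)) + 15) = (47 - 245)*((14 + (-3 + 4)) + 15) = -198*((14 + 1) + 15) = -198*(15 + 15) = -198*30 = -5940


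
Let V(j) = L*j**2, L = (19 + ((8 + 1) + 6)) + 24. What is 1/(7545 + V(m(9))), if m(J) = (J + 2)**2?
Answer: 1/856723 ≈ 1.1672e-6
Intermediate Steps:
m(J) = (2 + J)**2
L = 58 (L = (19 + (9 + 6)) + 24 = (19 + 15) + 24 = 34 + 24 = 58)
V(j) = 58*j**2
1/(7545 + V(m(9))) = 1/(7545 + 58*((2 + 9)**2)**2) = 1/(7545 + 58*(11**2)**2) = 1/(7545 + 58*121**2) = 1/(7545 + 58*14641) = 1/(7545 + 849178) = 1/856723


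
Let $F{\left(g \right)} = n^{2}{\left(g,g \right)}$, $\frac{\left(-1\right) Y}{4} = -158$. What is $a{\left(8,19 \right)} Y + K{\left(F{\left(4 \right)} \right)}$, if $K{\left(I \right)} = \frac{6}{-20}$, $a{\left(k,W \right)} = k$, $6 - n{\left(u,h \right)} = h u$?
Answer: $\frac{50557}{10} \approx 5055.7$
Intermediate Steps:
$n{\left(u,h \right)} = 6 - h u$
$Y = 632$ ($Y = \left(-4\right) \left(-158\right) = 632$)
$F{\left(g \right)} = \left(6 - g^{2}\right)^{2}$ ($F{\left(g \right)} = \left(6 - g g\right)^{2} = \left(6 - g^{2}\right)^{2}$)
$K{\left(I \right)} = - \frac{3}{10}$ ($K{\left(I \right)} = 6 \left(- \frac{1}{20}\right) = - \frac{3}{10}$)
$a{\left(8,19 \right)} Y + K{\left(F{\left(4 \right)} \right)} = 8 \cdot 632 - \frac{3}{10} = 5056 - \frac{3}{10} = \frac{50557}{10}$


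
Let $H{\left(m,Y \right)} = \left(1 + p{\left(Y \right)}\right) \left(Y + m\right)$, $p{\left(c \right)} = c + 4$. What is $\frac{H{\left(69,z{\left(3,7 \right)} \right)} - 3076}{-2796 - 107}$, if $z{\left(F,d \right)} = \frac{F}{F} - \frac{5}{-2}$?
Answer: $\frac{9839}{11612} \approx 0.84731$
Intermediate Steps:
$p{\left(c \right)} = 4 + c$
$z{\left(F,d \right)} = \frac{7}{2}$ ($z{\left(F,d \right)} = 1 - - \frac{5}{2} = 1 + \frac{5}{2} = \frac{7}{2}$)
$H{\left(m,Y \right)} = \left(5 + Y\right) \left(Y + m\right)$ ($H{\left(m,Y \right)} = \left(1 + \left(4 + Y\right)\right) \left(Y + m\right) = \left(5 + Y\right) \left(Y + m\right)$)
$\frac{H{\left(69,z{\left(3,7 \right)} \right)} - 3076}{-2796 - 107} = \frac{\left(\frac{7}{2} + 69 + \frac{7 \left(4 + \frac{7}{2}\right)}{2} + 69 \left(4 + \frac{7}{2}\right)\right) - 3076}{-2796 - 107} = \frac{\left(\frac{7}{2} + 69 + \frac{7}{2} \cdot \frac{15}{2} + 69 \cdot \frac{15}{2}\right) - 3076}{-2903} = \left(\left(\frac{7}{2} + 69 + \frac{105}{4} + \frac{1035}{2}\right) - 3076\right) \left(- \frac{1}{2903}\right) = \left(\frac{2465}{4} - 3076\right) \left(- \frac{1}{2903}\right) = \left(- \frac{9839}{4}\right) \left(- \frac{1}{2903}\right) = \frac{9839}{11612}$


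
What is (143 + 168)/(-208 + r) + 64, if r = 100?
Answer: 6601/108 ≈ 61.120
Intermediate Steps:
(143 + 168)/(-208 + r) + 64 = (143 + 168)/(-208 + 100) + 64 = 311/(-108) + 64 = 311*(-1/108) + 64 = -311/108 + 64 = 6601/108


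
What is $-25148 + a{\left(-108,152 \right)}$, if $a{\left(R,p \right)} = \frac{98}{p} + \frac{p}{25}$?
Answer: $- \frac{47768423}{1900} \approx -25141.0$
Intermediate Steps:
$a{\left(R,p \right)} = \frac{98}{p} + \frac{p}{25}$ ($a{\left(R,p \right)} = \frac{98}{p} + p \frac{1}{25} = \frac{98}{p} + \frac{p}{25}$)
$-25148 + a{\left(-108,152 \right)} = -25148 + \left(\frac{98}{152} + \frac{1}{25} \cdot 152\right) = -25148 + \left(98 \cdot \frac{1}{152} + \frac{152}{25}\right) = -25148 + \left(\frac{49}{76} + \frac{152}{25}\right) = -25148 + \frac{12777}{1900} = - \frac{47768423}{1900}$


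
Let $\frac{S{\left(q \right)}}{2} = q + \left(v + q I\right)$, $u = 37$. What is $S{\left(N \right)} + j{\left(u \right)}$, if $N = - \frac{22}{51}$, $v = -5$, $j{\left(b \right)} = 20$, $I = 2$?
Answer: $\frac{126}{17} \approx 7.4118$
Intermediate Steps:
$N = - \frac{22}{51}$ ($N = \left(-22\right) \frac{1}{51} = - \frac{22}{51} \approx -0.43137$)
$S{\left(q \right)} = -10 + 6 q$ ($S{\left(q \right)} = 2 \left(q + \left(-5 + q 2\right)\right) = 2 \left(q + \left(-5 + 2 q\right)\right) = 2 \left(-5 + 3 q\right) = -10 + 6 q$)
$S{\left(N \right)} + j{\left(u \right)} = \left(-10 + 6 \left(- \frac{22}{51}\right)\right) + 20 = \left(-10 - \frac{44}{17}\right) + 20 = - \frac{214}{17} + 20 = \frac{126}{17}$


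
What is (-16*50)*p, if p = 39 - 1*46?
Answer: 5600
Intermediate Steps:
p = -7 (p = 39 - 46 = -7)
(-16*50)*p = -16*50*(-7) = -800*(-7) = 5600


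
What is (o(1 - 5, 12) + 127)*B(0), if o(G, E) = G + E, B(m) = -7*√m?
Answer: 0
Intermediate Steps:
o(G, E) = E + G
(o(1 - 5, 12) + 127)*B(0) = ((12 + (1 - 5)) + 127)*(-7*√0) = ((12 - 4) + 127)*(-7*0) = (8 + 127)*0 = 135*0 = 0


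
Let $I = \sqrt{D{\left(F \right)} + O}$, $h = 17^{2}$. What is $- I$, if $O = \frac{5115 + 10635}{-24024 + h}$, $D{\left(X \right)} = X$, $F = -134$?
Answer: $- \frac{4 i \sqrt{189656891}}{4747} \approx - 11.604 i$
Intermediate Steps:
$h = 289$
$O = - \frac{3150}{4747}$ ($O = \frac{5115 + 10635}{-24024 + 289} = \frac{15750}{-23735} = 15750 \left(- \frac{1}{23735}\right) = - \frac{3150}{4747} \approx -0.66358$)
$I = \frac{4 i \sqrt{189656891}}{4747}$ ($I = \sqrt{-134 - \frac{3150}{4747}} = \sqrt{- \frac{639248}{4747}} = \frac{4 i \sqrt{189656891}}{4747} \approx 11.604 i$)
$- I = - \frac{4 i \sqrt{189656891}}{4747}$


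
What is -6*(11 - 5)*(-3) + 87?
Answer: 195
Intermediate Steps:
-6*(11 - 5)*(-3) + 87 = -6*6*(-3) + 87 = -36*(-3) + 87 = 108 + 87 = 195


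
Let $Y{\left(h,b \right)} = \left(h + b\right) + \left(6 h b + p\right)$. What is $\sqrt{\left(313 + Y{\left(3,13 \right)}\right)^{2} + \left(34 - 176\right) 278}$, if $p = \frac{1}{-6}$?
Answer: $\frac{\sqrt{9982993}}{6} \approx 526.6$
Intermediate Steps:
$p = - \frac{1}{6} \approx -0.16667$
$Y{\left(h,b \right)} = - \frac{1}{6} + b + h + 6 b h$ ($Y{\left(h,b \right)} = \left(h + b\right) + \left(6 h b - \frac{1}{6}\right) = \left(b + h\right) + \left(6 b h - \frac{1}{6}\right) = \left(b + h\right) + \left(- \frac{1}{6} + 6 b h\right) = - \frac{1}{6} + b + h + 6 b h$)
$\sqrt{\left(313 + Y{\left(3,13 \right)}\right)^{2} + \left(34 - 176\right) 278} = \sqrt{\left(313 + \left(- \frac{1}{6} + 13 + 3 + 6 \cdot 13 \cdot 3\right)\right)^{2} + \left(34 - 176\right) 278} = \sqrt{\left(313 + \left(- \frac{1}{6} + 13 + 3 + 234\right)\right)^{2} - 39476} = \sqrt{\left(313 + \frac{1499}{6}\right)^{2} - 39476} = \sqrt{\left(\frac{3377}{6}\right)^{2} - 39476} = \sqrt{\frac{11404129}{36} - 39476} = \sqrt{\frac{9982993}{36}} = \frac{\sqrt{9982993}}{6}$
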